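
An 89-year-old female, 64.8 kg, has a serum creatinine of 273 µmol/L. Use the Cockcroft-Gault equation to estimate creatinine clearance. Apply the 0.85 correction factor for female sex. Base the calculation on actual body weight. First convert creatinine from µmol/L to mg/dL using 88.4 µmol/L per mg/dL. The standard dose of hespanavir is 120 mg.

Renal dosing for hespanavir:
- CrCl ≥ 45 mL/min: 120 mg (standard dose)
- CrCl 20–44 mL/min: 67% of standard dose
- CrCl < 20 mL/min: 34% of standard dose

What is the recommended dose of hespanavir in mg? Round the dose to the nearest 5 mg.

SCr = 273 / 88.4 = 3.088 mg/dL
CrCl = (140 − 89) × 64.8 / (72 × 3.088) × 0.85 = 3304.8 / 222.34 × 0.85 ≈ 12.6 mL/min
CrCl ≈ 13 mL/min → bracket < 20 mL/min.
34% of 120 mg = 40.8 mg → 40 mg

40 mg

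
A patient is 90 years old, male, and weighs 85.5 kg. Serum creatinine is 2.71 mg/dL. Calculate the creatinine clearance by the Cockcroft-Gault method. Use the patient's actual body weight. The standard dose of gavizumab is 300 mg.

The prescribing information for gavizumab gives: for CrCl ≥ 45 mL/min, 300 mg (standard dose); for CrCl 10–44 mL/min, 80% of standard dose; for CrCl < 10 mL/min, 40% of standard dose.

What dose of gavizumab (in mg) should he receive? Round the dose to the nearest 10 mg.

CrCl = (140 − 90) × 85.5 / (72 × 2.71) = 4275.0 / 195.12 ≈ 21.9 mL/min
CrCl ≈ 22 mL/min → bracket 10–44 mL/min.
80% of 300 mg = 240 mg

240 mg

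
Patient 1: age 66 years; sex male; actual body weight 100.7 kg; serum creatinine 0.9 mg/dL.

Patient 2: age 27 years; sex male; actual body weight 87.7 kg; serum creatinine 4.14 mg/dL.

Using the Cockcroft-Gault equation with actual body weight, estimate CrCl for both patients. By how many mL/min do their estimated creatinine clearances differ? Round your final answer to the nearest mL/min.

Patient 1: CrCl = (140 − 66) × 100.7 / (72 × 0.9) = 7451.8 / 64.80 ≈ 115.0 mL/min
Patient 2: CrCl = (140 − 27) × 87.7 / (72 × 4.14) = 9910.1 / 298.08 ≈ 33.2 mL/min
|115.0 − 33.2| = 81.8 mL/min

82 mL/min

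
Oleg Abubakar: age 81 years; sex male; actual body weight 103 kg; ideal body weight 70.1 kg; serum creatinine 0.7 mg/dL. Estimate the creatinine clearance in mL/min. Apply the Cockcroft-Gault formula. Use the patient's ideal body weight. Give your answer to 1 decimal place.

CrCl = (140 − 81) × 70.1 / (72 × 0.7) = 4135.9 / 50.40 ≈ 82.1 mL/min

82.1 mL/min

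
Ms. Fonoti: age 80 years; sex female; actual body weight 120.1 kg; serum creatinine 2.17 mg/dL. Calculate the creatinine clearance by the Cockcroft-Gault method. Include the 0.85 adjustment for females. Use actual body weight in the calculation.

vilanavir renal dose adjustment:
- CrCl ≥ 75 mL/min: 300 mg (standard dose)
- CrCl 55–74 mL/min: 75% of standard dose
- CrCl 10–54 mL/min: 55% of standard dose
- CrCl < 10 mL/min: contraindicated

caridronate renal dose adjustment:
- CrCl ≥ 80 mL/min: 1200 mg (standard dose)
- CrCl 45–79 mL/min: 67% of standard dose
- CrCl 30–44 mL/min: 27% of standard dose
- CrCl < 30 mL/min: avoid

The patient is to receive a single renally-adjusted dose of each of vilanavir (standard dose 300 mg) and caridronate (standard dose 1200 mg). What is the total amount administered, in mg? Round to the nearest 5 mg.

490 mg

CrCl = (140 − 80) × 120.1 / (72 × 2.17) × 0.85 = 7206.0 / 156.24 × 0.85 ≈ 39.2 mL/min
CrCl ≈ 39 mL/min.
vilanavir: 10–54 mL/min → 55% of 300 mg = 165 mg.
caridronate: 30–44 mL/min → 27% of 1200 mg = 324 mg.
Total = 165 + 324 = 489 mg.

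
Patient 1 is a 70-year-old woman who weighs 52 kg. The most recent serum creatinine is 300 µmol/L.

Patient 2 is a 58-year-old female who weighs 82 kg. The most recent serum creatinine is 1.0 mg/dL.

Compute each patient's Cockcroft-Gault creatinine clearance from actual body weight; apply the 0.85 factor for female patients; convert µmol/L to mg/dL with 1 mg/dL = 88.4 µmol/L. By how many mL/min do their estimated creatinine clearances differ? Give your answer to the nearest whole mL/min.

Patient 1: SCr = 300 / 88.4 = 3.394 mg/dL
Patient 1: CrCl = (140 − 70) × 52 / (72 × 3.394) × 0.85 = 3640.0 / 244.37 × 0.85 ≈ 12.7 mL/min
Patient 2: CrCl = (140 − 58) × 82 / (72 × 1) × 0.85 = 6724.0 / 72.00 × 0.85 ≈ 79.4 mL/min
|12.7 − 79.4| = 66.7 mL/min

67 mL/min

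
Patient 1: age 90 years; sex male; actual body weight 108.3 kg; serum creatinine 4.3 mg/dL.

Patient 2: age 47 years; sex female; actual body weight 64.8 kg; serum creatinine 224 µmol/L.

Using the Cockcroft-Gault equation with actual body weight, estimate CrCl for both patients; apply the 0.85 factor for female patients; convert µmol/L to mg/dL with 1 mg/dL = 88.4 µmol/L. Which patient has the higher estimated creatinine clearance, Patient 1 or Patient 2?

Patient 1: CrCl = (140 − 90) × 108.3 / (72 × 4.3) = 5415.0 / 309.60 ≈ 17.5 mL/min
Patient 2: SCr = 224 / 88.4 = 2.534 mg/dL
Patient 2: CrCl = (140 − 47) × 64.8 / (72 × 2.534) × 0.85 = 6026.4 / 182.45 × 0.85 ≈ 28.1 mL/min
17.5 vs 28.1 mL/min → Patient 2 is higher.

Patient 2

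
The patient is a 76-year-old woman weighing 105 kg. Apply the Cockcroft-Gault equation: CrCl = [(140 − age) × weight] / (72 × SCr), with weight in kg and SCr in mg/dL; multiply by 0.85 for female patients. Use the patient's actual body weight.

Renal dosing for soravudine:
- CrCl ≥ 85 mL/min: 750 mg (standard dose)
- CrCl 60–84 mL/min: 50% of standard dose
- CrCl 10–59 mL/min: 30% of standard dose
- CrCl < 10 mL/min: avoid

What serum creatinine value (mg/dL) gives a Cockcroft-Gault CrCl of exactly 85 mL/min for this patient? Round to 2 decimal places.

0.93 mg/dL

Standard dose requires CrCl ≥ 85 mL/min.
Set (140 − 76) × 105 × 0.85 / (72 × SCr) = 85
SCr = (140 − 76) × 105 × 0.85 / (72 × 85) = 0.933 mg/dL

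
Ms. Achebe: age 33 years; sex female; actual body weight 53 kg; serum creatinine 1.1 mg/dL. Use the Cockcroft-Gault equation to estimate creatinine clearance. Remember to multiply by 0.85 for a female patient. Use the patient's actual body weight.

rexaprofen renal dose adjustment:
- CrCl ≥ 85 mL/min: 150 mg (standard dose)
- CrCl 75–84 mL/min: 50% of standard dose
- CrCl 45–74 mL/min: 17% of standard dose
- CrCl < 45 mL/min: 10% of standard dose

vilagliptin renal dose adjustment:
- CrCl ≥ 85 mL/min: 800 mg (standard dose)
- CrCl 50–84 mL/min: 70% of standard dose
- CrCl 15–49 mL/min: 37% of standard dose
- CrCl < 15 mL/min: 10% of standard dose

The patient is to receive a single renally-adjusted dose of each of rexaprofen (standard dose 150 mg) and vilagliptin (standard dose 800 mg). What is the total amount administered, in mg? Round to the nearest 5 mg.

CrCl = (140 − 33) × 53 / (72 × 1.1) × 0.85 = 5671.0 / 79.20 × 0.85 ≈ 60.9 mL/min
CrCl ≈ 61 mL/min.
rexaprofen: 45–74 mL/min → 17% of 150 mg = 25.5 mg.
vilagliptin: 50–84 mL/min → 70% of 800 mg = 560 mg.
Total = 25.5 + 560 = 585.5 mg.

585 mg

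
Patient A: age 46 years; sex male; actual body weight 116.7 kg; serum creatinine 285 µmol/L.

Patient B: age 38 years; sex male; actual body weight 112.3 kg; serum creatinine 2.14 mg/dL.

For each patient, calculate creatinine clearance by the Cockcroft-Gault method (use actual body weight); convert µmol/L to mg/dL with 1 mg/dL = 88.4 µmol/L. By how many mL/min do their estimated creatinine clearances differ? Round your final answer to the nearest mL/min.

27 mL/min

Patient A: SCr = 285 / 88.4 = 3.224 mg/dL
Patient A: CrCl = (140 − 46) × 116.7 / (72 × 3.224) = 10969.8 / 232.13 ≈ 47.3 mL/min
Patient B: CrCl = (140 − 38) × 112.3 / (72 × 2.14) = 11454.6 / 154.08 ≈ 74.3 mL/min
|47.3 − 74.3| = 27.0 mL/min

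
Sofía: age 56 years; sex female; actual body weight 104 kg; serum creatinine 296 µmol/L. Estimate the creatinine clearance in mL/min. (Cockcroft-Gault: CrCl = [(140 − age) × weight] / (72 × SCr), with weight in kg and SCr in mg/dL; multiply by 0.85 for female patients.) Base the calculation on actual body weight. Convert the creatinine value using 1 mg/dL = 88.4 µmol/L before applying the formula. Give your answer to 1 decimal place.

SCr = 296 / 88.4 = 3.348 mg/dL
CrCl = (140 − 56) × 104 / (72 × 3.348) × 0.85 = 8736.0 / 241.06 × 0.85 ≈ 30.8 mL/min

30.8 mL/min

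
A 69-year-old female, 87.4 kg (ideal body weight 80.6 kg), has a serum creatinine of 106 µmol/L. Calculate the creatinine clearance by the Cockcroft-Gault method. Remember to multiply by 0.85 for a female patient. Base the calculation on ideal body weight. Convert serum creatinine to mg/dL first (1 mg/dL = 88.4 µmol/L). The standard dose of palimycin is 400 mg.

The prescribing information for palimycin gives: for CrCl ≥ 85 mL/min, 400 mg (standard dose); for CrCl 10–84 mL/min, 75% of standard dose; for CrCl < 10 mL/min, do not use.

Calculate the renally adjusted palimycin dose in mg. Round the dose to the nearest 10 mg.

300 mg

SCr = 106 / 88.4 = 1.199 mg/dL
CrCl = (140 − 69) × 80.6 / (72 × 1.199) × 0.85 = 5722.6 / 86.33 × 0.85 ≈ 56.3 mL/min
CrCl ≈ 56 mL/min → bracket 10–84 mL/min.
75% of 400 mg = 300 mg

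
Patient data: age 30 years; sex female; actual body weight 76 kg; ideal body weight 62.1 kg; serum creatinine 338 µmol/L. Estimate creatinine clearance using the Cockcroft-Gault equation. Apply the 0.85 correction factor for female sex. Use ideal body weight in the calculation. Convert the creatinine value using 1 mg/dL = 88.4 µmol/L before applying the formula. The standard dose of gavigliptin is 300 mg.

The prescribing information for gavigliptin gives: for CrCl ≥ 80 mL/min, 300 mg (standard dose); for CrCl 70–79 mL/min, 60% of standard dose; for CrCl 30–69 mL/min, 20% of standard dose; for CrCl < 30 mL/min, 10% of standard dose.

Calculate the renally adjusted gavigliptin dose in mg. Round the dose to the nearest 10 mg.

30 mg

SCr = 338 / 88.4 = 3.824 mg/dL
CrCl = (140 − 30) × 62.1 / (72 × 3.824) × 0.85 = 6831.0 / 275.33 × 0.85 ≈ 21.1 mL/min
CrCl ≈ 21 mL/min → bracket < 30 mL/min.
10% of 300 mg = 30 mg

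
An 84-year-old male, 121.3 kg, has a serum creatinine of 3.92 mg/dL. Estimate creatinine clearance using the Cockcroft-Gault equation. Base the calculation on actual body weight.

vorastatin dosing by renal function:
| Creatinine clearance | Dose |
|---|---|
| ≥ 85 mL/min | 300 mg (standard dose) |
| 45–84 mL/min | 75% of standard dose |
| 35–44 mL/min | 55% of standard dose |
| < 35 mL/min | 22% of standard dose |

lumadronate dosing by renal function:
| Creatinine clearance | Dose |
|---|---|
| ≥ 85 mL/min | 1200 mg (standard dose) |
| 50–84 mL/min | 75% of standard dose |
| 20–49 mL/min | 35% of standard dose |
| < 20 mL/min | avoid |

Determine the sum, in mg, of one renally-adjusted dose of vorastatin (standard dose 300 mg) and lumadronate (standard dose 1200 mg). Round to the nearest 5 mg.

485 mg

CrCl = (140 − 84) × 121.3 / (72 × 3.92) = 6792.8 / 282.24 ≈ 24.1 mL/min
CrCl ≈ 24 mL/min.
vorastatin: < 35 mL/min → 22% of 300 mg = 66 mg.
lumadronate: 20–49 mL/min → 35% of 1200 mg = 420 mg.
Total = 66 + 420 = 486 mg.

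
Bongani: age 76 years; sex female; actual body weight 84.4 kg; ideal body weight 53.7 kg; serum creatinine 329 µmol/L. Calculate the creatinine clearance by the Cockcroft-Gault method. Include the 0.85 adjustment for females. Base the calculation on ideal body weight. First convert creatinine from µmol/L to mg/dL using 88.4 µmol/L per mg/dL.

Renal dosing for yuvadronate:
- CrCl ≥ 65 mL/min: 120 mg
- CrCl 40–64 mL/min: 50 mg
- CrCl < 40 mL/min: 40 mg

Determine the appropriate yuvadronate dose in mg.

SCr = 329 / 88.4 = 3.722 mg/dL
CrCl = (140 − 76) × 53.7 / (72 × 3.722) × 0.85 = 3436.8 / 267.98 × 0.85 ≈ 10.9 mL/min
CrCl ≈ 11 mL/min → bracket < 40 mL/min.
Dose for this bracket: 40 mg.

40 mg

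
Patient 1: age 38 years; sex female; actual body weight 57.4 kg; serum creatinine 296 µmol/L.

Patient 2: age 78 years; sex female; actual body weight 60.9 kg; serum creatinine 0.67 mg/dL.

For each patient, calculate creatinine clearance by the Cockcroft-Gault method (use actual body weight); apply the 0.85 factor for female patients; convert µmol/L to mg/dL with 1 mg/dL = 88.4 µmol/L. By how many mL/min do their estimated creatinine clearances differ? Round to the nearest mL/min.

46 mL/min

Patient 1: SCr = 296 / 88.4 = 3.348 mg/dL
Patient 1: CrCl = (140 − 38) × 57.4 / (72 × 3.348) × 0.85 = 5854.8 / 241.06 × 0.85 ≈ 20.6 mL/min
Patient 2: CrCl = (140 − 78) × 60.9 / (72 × 0.67) × 0.85 = 3775.8 / 48.24 × 0.85 ≈ 66.5 mL/min
|20.6 − 66.5| = 45.9 mL/min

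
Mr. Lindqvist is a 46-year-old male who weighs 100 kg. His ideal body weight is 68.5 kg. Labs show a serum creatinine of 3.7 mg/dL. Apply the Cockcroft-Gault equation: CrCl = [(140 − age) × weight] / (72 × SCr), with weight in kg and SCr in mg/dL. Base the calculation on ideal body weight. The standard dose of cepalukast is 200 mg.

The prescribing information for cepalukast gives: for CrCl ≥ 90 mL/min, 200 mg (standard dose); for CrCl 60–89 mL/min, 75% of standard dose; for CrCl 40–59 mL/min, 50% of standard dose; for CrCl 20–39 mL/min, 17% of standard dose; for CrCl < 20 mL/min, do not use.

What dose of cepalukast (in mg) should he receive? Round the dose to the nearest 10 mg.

CrCl = (140 − 46) × 68.5 / (72 × 3.7) = 6439.0 / 266.40 ≈ 24.2 mL/min
CrCl ≈ 24 mL/min → bracket 20–39 mL/min.
17% of 200 mg = 34 mg → 30 mg

30 mg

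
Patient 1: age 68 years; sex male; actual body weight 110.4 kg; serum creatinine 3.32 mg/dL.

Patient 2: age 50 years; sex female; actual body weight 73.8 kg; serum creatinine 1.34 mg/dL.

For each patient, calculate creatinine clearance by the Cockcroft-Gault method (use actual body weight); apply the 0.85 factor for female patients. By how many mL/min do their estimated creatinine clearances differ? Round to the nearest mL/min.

25 mL/min

Patient 1: CrCl = (140 − 68) × 110.4 / (72 × 3.32) = 7948.8 / 239.04 ≈ 33.3 mL/min
Patient 2: CrCl = (140 − 50) × 73.8 / (72 × 1.34) × 0.85 = 6642.0 / 96.48 × 0.85 ≈ 58.5 mL/min
|33.3 − 58.5| = 25.2 mL/min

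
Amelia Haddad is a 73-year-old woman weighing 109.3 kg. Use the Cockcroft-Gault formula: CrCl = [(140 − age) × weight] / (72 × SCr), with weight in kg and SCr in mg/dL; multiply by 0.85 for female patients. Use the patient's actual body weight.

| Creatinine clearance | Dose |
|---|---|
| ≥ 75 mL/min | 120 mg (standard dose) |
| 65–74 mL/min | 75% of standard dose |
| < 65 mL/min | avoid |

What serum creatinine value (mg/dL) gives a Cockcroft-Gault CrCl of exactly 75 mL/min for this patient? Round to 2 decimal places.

Standard dose requires CrCl ≥ 75 mL/min.
Set (140 − 73) × 109.3 × 0.85 / (72 × SCr) = 75
SCr = (140 − 73) × 109.3 × 0.85 / (72 × 75) = 1.153 mg/dL

1.15 mg/dL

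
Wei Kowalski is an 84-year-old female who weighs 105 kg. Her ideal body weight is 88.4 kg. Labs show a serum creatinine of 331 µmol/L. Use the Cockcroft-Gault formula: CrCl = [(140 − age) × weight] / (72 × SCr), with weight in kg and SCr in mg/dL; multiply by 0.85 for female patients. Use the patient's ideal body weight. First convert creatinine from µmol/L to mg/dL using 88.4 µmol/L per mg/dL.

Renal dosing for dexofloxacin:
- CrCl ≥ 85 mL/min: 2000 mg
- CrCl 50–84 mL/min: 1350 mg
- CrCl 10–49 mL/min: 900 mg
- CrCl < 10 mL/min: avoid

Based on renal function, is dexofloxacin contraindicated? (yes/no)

no

SCr = 331 / 88.4 = 3.744 mg/dL
CrCl = (140 − 84) × 88.4 / (72 × 3.744) × 0.85 = 4950.4 / 269.57 × 0.85 ≈ 15.6 mL/min
CrCl ≈ 16 mL/min, which is ≥ 10 mL/min.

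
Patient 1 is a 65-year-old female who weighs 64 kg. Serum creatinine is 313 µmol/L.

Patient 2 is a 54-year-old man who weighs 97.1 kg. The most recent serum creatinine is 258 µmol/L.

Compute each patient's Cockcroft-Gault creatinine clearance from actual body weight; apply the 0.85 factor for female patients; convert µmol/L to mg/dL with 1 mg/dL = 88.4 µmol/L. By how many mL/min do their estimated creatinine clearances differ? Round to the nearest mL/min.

24 mL/min

Patient 1: SCr = 313 / 88.4 = 3.541 mg/dL
Patient 1: CrCl = (140 − 65) × 64 / (72 × 3.541) × 0.85 = 4800.0 / 254.95 × 0.85 ≈ 16.0 mL/min
Patient 2: SCr = 258 / 88.4 = 2.919 mg/dL
Patient 2: CrCl = (140 − 54) × 97.1 / (72 × 2.919) = 8350.6 / 210.17 ≈ 39.7 mL/min
|16.0 − 39.7| = 23.7 mL/min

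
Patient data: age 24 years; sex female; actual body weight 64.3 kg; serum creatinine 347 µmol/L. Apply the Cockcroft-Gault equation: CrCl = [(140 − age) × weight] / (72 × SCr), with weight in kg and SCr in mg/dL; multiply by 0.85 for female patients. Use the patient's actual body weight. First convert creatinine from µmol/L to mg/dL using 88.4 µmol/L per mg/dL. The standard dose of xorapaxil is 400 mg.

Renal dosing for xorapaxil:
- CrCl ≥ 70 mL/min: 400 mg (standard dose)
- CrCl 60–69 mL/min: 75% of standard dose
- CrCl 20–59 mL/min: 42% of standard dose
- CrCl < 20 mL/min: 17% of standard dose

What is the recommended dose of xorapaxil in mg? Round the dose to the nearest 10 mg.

SCr = 347 / 88.4 = 3.925 mg/dL
CrCl = (140 − 24) × 64.3 / (72 × 3.925) × 0.85 = 7458.8 / 282.60 × 0.85 ≈ 22.4 mL/min
CrCl ≈ 22 mL/min → bracket 20–59 mL/min.
42% of 400 mg = 168 mg → 170 mg

170 mg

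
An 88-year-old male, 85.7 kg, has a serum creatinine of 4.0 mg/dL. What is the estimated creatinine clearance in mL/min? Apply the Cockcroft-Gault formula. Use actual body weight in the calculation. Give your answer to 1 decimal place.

15.5 mL/min

CrCl = (140 − 88) × 85.7 / (72 × 4) = 4456.4 / 288.00 ≈ 15.5 mL/min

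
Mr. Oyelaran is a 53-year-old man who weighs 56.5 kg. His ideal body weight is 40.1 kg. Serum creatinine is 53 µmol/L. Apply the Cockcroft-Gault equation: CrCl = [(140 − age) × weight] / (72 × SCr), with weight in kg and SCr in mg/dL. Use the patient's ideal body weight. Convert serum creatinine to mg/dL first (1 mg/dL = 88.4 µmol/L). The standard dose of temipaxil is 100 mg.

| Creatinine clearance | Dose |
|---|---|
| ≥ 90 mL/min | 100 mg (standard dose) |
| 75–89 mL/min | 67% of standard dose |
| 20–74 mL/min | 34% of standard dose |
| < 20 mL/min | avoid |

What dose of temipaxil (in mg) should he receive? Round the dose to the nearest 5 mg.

65 mg

SCr = 53 / 88.4 = 0.6 mg/dL
CrCl = (140 − 53) × 40.1 / (72 × 0.6) = 3488.7 / 43.20 ≈ 80.8 mL/min
CrCl ≈ 81 mL/min → bracket 75–89 mL/min.
67% of 100 mg = 67 mg → 65 mg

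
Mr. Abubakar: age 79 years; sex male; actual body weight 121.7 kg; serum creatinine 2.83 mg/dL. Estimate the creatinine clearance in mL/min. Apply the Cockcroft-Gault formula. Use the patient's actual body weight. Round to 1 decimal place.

CrCl = (140 − 79) × 121.7 / (72 × 2.83) = 7423.7 / 203.76 ≈ 36.4 mL/min

36.4 mL/min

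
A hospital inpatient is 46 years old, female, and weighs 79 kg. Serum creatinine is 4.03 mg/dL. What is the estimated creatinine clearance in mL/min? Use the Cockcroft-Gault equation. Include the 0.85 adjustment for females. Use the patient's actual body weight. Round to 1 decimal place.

CrCl = (140 − 46) × 79 / (72 × 4.03) × 0.85 = 7426.0 / 290.16 × 0.85 ≈ 21.8 mL/min

21.8 mL/min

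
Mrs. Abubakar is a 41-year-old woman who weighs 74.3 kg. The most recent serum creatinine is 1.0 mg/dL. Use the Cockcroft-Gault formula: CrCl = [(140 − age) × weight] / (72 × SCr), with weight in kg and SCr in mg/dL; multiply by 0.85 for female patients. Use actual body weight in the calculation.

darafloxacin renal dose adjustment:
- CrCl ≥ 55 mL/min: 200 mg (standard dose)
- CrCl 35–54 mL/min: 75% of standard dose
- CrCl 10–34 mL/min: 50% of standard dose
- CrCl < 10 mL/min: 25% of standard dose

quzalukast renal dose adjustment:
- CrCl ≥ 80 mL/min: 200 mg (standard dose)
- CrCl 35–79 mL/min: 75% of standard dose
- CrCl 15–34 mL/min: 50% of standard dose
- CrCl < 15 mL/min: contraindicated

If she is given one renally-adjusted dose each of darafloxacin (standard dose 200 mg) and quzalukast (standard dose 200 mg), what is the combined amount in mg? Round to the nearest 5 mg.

CrCl = (140 − 41) × 74.3 / (72 × 1) × 0.85 = 7355.7 / 72.00 × 0.85 ≈ 86.8 mL/min
CrCl ≈ 87 mL/min.
darafloxacin: ≥ 55 mL/min → 100% of 200 mg = 200 mg.
quzalukast: ≥ 80 mL/min → 100% of 200 mg = 200 mg.
Total = 200 + 200 = 400 mg.

400 mg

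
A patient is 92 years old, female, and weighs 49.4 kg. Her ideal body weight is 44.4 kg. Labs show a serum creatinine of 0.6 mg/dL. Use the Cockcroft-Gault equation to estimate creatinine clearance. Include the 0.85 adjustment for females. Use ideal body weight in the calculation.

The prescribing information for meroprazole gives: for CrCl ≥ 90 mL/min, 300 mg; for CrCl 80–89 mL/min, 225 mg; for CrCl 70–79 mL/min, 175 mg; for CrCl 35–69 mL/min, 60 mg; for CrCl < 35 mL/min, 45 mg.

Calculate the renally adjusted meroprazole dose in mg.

60 mg

CrCl = (140 − 92) × 44.4 / (72 × 0.6) × 0.85 = 2131.2 / 43.20 × 0.85 ≈ 41.9 mL/min
CrCl ≈ 42 mL/min → bracket 35–69 mL/min.
Dose for this bracket: 60 mg.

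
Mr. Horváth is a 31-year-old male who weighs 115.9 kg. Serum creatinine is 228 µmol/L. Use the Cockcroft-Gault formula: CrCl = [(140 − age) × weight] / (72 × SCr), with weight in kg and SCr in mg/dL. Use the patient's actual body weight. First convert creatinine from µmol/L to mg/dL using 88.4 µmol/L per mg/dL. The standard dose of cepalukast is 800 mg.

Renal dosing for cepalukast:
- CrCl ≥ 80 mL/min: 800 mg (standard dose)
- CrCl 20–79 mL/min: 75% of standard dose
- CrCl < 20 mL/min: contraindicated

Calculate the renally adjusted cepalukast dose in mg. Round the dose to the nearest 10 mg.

600 mg

SCr = 228 / 88.4 = 2.579 mg/dL
CrCl = (140 − 31) × 115.9 / (72 × 2.579) = 12633.1 / 185.69 ≈ 68.0 mL/min
CrCl ≈ 68 mL/min → bracket 20–79 mL/min.
75% of 800 mg = 600 mg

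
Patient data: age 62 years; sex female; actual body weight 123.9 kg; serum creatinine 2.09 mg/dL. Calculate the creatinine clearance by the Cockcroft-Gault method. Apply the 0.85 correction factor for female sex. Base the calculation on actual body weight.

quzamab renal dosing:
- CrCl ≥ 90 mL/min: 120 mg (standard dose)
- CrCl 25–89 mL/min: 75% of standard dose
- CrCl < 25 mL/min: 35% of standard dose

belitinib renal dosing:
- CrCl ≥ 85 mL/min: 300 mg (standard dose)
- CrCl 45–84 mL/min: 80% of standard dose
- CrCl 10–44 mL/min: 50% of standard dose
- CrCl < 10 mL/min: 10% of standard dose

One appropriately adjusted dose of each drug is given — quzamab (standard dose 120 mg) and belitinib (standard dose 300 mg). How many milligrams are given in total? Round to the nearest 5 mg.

330 mg

CrCl = (140 − 62) × 123.9 / (72 × 2.09) × 0.85 = 9664.2 / 150.48 × 0.85 ≈ 54.6 mL/min
CrCl ≈ 55 mL/min.
quzamab: 25–89 mL/min → 75% of 120 mg = 90 mg.
belitinib: 45–84 mL/min → 80% of 300 mg = 240 mg.
Total = 90 + 240 = 330 mg.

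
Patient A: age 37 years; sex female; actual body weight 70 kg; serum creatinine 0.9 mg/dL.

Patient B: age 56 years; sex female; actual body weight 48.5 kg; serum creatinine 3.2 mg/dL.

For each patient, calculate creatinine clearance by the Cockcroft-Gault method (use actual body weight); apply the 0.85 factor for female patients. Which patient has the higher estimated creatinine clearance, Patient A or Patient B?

Patient A

Patient A: CrCl = (140 − 37) × 70 / (72 × 0.9) × 0.85 = 7210.0 / 64.80 × 0.85 ≈ 94.6 mL/min
Patient B: CrCl = (140 − 56) × 48.5 / (72 × 3.2) × 0.85 = 4074.0 / 230.40 × 0.85 ≈ 15.0 mL/min
94.6 vs 15.0 mL/min → Patient A is higher.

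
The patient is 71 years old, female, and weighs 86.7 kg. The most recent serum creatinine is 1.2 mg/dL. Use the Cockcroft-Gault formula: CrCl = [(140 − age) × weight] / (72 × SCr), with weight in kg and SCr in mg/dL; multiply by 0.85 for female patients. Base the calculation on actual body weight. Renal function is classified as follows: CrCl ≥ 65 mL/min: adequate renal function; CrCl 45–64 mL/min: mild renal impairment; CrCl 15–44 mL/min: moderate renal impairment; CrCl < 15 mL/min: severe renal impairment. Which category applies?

mild renal impairment

CrCl = (140 − 71) × 86.7 / (72 × 1.2) × 0.85 = 5982.3 / 86.40 × 0.85 ≈ 58.9 mL/min
59 mL/min falls in the 'mild renal impairment' range.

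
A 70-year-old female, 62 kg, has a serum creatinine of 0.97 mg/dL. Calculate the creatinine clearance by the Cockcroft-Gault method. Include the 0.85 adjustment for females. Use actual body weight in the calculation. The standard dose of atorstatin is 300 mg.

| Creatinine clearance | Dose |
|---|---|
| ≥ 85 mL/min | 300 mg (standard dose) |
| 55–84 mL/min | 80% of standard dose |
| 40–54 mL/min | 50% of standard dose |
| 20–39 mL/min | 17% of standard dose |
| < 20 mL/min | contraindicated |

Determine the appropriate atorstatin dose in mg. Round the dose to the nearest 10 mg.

150 mg

CrCl = (140 − 70) × 62 / (72 × 0.97) × 0.85 = 4340.0 / 69.84 × 0.85 ≈ 52.8 mL/min
CrCl ≈ 53 mL/min → bracket 40–54 mL/min.
50% of 300 mg = 150 mg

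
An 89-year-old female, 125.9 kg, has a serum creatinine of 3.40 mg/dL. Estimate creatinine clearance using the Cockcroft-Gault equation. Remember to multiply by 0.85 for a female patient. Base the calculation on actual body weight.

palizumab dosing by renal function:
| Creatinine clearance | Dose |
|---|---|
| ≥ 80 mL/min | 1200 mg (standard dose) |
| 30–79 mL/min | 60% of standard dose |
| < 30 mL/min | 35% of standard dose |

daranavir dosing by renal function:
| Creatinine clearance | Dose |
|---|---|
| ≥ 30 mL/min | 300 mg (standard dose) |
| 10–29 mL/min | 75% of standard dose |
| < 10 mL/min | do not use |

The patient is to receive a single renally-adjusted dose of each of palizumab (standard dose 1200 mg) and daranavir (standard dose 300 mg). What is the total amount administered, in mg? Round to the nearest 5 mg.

CrCl = (140 − 89) × 125.9 / (72 × 3.4) × 0.85 = 6420.9 / 244.80 × 0.85 ≈ 22.3 mL/min
CrCl ≈ 22 mL/min.
palizumab: < 30 mL/min → 35% of 1200 mg = 420 mg.
daranavir: 10–29 mL/min → 75% of 300 mg = 225 mg.
Total = 420 + 225 = 645 mg.

645 mg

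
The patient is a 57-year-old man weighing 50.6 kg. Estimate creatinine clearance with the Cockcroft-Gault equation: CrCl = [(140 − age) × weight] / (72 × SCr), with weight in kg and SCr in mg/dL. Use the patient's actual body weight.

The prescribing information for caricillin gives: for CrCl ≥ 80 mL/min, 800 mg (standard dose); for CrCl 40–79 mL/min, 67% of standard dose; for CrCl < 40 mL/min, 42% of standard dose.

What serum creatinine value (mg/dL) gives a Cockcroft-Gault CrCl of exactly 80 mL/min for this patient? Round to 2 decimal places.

Standard dose requires CrCl ≥ 80 mL/min.
Set (140 − 57) × 50.6 / (72 × SCr) = 80
SCr = (140 − 57) × 50.6 / (72 × 80) = 0.729 mg/dL

0.73 mg/dL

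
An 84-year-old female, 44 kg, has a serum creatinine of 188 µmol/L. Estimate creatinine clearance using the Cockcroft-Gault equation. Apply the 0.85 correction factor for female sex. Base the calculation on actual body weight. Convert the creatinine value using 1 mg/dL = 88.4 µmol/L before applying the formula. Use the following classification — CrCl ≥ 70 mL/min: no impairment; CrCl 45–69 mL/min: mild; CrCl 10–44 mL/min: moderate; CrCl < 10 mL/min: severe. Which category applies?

moderate

SCr = 188 / 88.4 = 2.127 mg/dL
CrCl = (140 − 84) × 44 / (72 × 2.127) × 0.85 = 2464.0 / 153.14 × 0.85 ≈ 13.7 mL/min
14 mL/min falls in the 'moderate' range.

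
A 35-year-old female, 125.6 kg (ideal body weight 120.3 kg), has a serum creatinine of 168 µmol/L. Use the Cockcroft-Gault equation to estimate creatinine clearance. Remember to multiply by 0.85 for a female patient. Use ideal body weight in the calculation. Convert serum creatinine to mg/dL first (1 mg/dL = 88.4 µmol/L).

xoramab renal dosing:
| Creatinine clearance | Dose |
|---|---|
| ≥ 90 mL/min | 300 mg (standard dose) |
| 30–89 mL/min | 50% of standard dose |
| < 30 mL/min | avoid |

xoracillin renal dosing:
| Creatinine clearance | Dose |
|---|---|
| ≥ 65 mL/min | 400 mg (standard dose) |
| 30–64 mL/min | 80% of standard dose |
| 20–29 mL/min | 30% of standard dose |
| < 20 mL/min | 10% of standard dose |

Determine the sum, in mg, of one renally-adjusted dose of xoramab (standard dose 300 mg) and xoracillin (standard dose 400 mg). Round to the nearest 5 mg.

SCr = 168 / 88.4 = 1.9 mg/dL
CrCl = (140 − 35) × 120.3 / (72 × 1.9) × 0.85 = 12631.5 / 136.80 × 0.85 ≈ 78.5 mL/min
CrCl ≈ 78 mL/min.
xoramab: 30–89 mL/min → 50% of 300 mg = 150 mg.
xoracillin: ≥ 65 mL/min → 100% of 400 mg = 400 mg.
Total = 150 + 400 = 550 mg.

550 mg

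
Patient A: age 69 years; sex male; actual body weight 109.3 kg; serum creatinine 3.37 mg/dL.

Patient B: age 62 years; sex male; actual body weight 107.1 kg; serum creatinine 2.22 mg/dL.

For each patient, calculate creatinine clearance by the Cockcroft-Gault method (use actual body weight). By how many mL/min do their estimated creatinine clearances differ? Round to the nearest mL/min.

Patient A: CrCl = (140 − 69) × 109.3 / (72 × 3.37) = 7760.3 / 242.64 ≈ 32.0 mL/min
Patient B: CrCl = (140 − 62) × 107.1 / (72 × 2.22) = 8353.8 / 159.84 ≈ 52.3 mL/min
|32.0 − 52.3| = 20.3 mL/min

20 mL/min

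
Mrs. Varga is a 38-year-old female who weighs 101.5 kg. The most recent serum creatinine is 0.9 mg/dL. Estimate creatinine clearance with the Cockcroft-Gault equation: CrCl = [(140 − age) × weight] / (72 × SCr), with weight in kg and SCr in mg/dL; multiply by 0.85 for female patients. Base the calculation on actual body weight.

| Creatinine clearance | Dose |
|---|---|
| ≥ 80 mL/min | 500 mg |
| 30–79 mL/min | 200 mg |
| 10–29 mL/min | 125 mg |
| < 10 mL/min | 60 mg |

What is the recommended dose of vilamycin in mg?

500 mg

CrCl = (140 − 38) × 101.5 / (72 × 0.9) × 0.85 = 10353.0 / 64.80 × 0.85 ≈ 135.8 mL/min
CrCl ≈ 136 mL/min → bracket ≥ 80 mL/min.
Dose for this bracket: 500 mg.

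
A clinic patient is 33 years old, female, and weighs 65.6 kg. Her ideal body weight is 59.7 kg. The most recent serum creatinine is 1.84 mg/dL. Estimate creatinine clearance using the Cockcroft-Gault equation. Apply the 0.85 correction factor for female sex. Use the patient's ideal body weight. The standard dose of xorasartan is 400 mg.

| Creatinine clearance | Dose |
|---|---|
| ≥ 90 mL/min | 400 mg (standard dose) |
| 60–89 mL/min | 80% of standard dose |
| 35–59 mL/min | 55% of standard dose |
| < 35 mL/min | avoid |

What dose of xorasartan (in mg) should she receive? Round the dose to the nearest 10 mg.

220 mg

CrCl = (140 − 33) × 59.7 / (72 × 1.84) × 0.85 = 6387.9 / 132.48 × 0.85 ≈ 41.0 mL/min
CrCl ≈ 41 mL/min → bracket 35–59 mL/min.
55% of 400 mg = 220 mg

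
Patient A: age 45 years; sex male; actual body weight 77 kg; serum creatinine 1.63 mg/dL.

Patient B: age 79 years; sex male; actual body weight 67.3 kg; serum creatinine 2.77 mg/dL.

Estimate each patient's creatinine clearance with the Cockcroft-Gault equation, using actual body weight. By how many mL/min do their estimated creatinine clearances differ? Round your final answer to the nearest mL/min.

Patient A: CrCl = (140 − 45) × 77 / (72 × 1.63) = 7315.0 / 117.36 ≈ 62.3 mL/min
Patient B: CrCl = (140 − 79) × 67.3 / (72 × 2.77) = 4105.3 / 199.44 ≈ 20.6 mL/min
|62.3 − 20.6| = 41.7 mL/min

42 mL/min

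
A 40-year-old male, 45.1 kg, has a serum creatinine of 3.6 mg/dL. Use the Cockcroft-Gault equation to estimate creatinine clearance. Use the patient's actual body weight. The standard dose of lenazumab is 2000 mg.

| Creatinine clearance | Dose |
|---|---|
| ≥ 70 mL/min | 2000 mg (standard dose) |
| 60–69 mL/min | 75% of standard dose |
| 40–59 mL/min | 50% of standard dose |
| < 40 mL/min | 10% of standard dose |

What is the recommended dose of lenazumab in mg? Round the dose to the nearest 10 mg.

CrCl = (140 − 40) × 45.1 / (72 × 3.6) = 4510.0 / 259.20 ≈ 17.4 mL/min
CrCl ≈ 17 mL/min → bracket < 40 mL/min.
10% of 2000 mg = 200 mg

200 mg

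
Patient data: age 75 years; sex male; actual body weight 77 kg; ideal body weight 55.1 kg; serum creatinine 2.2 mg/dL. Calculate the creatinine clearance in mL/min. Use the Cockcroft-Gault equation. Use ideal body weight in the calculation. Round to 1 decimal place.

22.6 mL/min

CrCl = (140 − 75) × 55.1 / (72 × 2.2) = 3581.5 / 158.40 ≈ 22.6 mL/min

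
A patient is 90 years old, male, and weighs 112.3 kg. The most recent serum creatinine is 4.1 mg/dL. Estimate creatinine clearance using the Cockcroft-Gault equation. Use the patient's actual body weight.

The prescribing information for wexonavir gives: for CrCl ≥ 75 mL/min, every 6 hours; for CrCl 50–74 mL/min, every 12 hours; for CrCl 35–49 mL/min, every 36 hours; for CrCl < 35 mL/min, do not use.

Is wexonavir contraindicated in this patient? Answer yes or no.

CrCl = (140 − 90) × 112.3 / (72 × 4.1) = 5615.0 / 295.20 ≈ 19.0 mL/min
CrCl ≈ 19 mL/min, which is < 35 mL/min.

yes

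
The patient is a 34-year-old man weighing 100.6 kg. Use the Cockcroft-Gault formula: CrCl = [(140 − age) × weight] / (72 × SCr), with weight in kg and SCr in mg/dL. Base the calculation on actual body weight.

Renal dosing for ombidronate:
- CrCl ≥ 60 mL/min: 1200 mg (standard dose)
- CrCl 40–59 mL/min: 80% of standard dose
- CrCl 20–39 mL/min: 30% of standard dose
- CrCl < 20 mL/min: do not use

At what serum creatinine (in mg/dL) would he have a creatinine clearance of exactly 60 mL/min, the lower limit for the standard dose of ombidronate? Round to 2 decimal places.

Standard dose requires CrCl ≥ 60 mL/min.
Set (140 − 34) × 100.6 / (72 × SCr) = 60
SCr = (140 − 34) × 100.6 / (72 × 60) = 2.468 mg/dL

2.47 mg/dL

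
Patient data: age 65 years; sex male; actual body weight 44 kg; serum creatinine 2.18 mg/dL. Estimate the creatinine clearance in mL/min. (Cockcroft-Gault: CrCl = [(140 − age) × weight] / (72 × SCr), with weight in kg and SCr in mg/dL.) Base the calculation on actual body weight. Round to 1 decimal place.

CrCl = (140 − 65) × 44 / (72 × 2.18) = 3300.0 / 156.96 ≈ 21.0 mL/min

21.0 mL/min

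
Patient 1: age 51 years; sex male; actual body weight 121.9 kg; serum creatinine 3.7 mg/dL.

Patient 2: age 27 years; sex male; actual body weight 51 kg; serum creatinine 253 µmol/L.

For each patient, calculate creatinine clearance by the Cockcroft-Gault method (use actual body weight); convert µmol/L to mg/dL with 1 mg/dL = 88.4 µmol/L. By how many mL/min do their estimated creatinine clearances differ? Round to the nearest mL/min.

13 mL/min

Patient 1: CrCl = (140 − 51) × 121.9 / (72 × 3.7) = 10849.1 / 266.40 ≈ 40.7 mL/min
Patient 2: SCr = 253 / 88.4 = 2.862 mg/dL
Patient 2: CrCl = (140 − 27) × 51 / (72 × 2.862) = 5763.0 / 206.06 ≈ 28.0 mL/min
|40.7 − 28.0| = 12.7 mL/min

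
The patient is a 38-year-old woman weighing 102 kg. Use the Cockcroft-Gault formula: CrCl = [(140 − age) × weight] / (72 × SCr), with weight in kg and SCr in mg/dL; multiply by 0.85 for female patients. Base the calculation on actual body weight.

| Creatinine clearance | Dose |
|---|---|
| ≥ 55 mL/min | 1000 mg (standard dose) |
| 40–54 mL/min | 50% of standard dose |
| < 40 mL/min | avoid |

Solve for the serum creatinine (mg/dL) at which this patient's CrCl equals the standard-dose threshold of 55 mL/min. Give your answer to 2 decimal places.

2.23 mg/dL

Standard dose requires CrCl ≥ 55 mL/min.
Set (140 − 38) × 102 × 0.85 / (72 × SCr) = 55
SCr = (140 − 38) × 102 × 0.85 / (72 × 55) = 2.233 mg/dL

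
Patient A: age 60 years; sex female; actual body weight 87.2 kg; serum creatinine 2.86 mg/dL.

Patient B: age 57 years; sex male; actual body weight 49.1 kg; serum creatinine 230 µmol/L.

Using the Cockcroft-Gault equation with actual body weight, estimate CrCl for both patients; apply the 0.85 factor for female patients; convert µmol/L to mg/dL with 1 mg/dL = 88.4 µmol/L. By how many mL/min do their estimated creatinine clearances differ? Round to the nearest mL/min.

Patient A: CrCl = (140 − 60) × 87.2 / (72 × 2.86) × 0.85 = 6976.0 / 205.92 × 0.85 ≈ 28.8 mL/min
Patient B: SCr = 230 / 88.4 = 2.602 mg/dL
Patient B: CrCl = (140 − 57) × 49.1 / (72 × 2.602) = 4075.3 / 187.34 ≈ 21.8 mL/min
|28.8 − 21.8| = 7.0 mL/min

7 mL/min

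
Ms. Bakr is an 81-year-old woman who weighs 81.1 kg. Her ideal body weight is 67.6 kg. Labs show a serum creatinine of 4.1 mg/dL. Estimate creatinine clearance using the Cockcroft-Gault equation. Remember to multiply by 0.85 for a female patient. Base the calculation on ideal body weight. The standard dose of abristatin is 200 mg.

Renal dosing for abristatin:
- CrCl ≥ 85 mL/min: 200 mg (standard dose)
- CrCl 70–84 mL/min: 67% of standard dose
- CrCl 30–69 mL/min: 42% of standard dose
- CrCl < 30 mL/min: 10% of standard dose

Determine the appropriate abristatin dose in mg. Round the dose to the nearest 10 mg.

20 mg

CrCl = (140 − 81) × 67.6 / (72 × 4.1) × 0.85 = 3988.4 / 295.20 × 0.85 ≈ 11.5 mL/min
CrCl ≈ 11 mL/min → bracket < 30 mL/min.
10% of 200 mg = 20 mg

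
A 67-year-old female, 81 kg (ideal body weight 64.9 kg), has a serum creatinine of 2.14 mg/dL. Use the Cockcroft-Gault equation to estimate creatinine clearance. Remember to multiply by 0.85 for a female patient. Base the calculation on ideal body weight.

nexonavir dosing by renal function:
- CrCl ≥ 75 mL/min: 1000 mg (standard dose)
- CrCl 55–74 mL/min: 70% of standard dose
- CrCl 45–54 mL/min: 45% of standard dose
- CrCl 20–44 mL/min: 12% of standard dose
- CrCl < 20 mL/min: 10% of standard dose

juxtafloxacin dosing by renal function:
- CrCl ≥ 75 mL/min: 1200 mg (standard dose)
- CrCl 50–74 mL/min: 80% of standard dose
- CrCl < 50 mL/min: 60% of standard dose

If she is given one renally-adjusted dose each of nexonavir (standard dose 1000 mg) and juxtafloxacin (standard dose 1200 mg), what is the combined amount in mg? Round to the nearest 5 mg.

840 mg

CrCl = (140 − 67) × 64.9 / (72 × 2.14) × 0.85 = 4737.7 / 154.08 × 0.85 ≈ 26.1 mL/min
CrCl ≈ 26 mL/min.
nexonavir: 20–44 mL/min → 12% of 1000 mg = 120 mg.
juxtafloxacin: < 50 mL/min → 60% of 1200 mg = 720 mg.
Total = 120 + 720 = 840 mg.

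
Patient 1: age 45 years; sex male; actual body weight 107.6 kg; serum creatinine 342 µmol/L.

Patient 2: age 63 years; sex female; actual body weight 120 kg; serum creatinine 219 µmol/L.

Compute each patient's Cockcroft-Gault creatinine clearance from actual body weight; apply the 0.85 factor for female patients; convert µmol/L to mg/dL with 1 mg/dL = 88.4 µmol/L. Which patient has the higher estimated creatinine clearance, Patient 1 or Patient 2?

Patient 2

Patient 1: SCr = 342 / 88.4 = 3.869 mg/dL
Patient 1: CrCl = (140 − 45) × 107.6 / (72 × 3.869) = 10222.0 / 278.57 ≈ 36.7 mL/min
Patient 2: SCr = 219 / 88.4 = 2.477 mg/dL
Patient 2: CrCl = (140 − 63) × 120 / (72 × 2.477) × 0.85 = 9240.0 / 178.34 × 0.85 ≈ 44.0 mL/min
36.7 vs 44.0 mL/min → Patient 2 is higher.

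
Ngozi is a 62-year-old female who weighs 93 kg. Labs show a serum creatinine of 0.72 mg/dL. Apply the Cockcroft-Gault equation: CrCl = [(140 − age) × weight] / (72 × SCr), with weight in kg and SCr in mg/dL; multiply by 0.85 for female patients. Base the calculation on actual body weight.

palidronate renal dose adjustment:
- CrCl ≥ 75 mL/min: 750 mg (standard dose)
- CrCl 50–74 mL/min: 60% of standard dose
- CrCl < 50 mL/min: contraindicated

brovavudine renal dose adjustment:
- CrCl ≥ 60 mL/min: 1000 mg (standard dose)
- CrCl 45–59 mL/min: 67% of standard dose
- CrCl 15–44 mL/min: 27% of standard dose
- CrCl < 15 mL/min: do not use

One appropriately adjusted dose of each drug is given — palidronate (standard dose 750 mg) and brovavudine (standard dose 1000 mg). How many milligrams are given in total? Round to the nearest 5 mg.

CrCl = (140 − 62) × 93 / (72 × 0.72) × 0.85 = 7254.0 / 51.84 × 0.85 ≈ 118.9 mL/min
CrCl ≈ 119 mL/min.
palidronate: ≥ 75 mL/min → 100% of 750 mg = 750 mg.
brovavudine: ≥ 60 mL/min → 100% of 1000 mg = 1000 mg.
Total = 750 + 1000 = 1750 mg.

1750 mg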